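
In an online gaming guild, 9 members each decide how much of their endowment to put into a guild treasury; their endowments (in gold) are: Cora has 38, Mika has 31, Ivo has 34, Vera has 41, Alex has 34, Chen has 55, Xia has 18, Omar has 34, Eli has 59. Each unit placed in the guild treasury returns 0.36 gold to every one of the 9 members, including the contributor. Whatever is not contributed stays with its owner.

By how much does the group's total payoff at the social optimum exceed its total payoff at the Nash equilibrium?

The private return per contributed unit is 0.36 < 1 for everyone, so the Nash equilibrium is zero contribution and the group total is Σ E_j = 38 + 31 + 34 + 41 + 34 + 55 + 18 + 34 + 59 = 344.
Each contributed unit returns 3.240 to the group, so the social optimum is full contribution by everyone: group total = 3.240 × 344 = 1114.56.
Efficiency loss = (3.240 − 1) × 344 = 770.56.

770.56 gold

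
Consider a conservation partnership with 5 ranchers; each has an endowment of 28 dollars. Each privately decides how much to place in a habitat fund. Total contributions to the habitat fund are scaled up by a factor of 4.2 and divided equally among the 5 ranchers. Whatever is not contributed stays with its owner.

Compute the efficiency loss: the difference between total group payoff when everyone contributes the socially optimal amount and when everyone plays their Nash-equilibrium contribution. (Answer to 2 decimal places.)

448.00 dollars

Each contributed unit returns 4.2/5 = 0.8400 to its contributor — below 1 — so contributing 0 is dominant for every player. At the Nash equilibrium everyone keeps their 28, and the group total is 5 × 28 = 140.
Each contributed unit returns 4.200 to the group as a whole (0.8400 to each of 5 players), which exceeds 1, so the social optimum is full contribution: group total = 4.200 × 140 = 588.00.
Efficiency loss = 588.00 − 140 = 448.00.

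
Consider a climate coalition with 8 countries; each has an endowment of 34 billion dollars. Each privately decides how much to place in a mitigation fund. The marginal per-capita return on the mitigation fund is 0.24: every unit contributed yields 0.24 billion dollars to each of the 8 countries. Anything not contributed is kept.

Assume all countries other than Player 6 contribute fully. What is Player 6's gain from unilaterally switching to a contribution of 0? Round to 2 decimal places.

Switching from a contribution of 34 to 0 lets Player 6 keep an extra 34 billion dollars, but lowers the mitigation fund by 34, which costs Player 6 their own share of that drop: 0.24 × 34 = 8.16.
Net gain = 34 − 8.16 = 25.84. The private return per contributed unit (0.24) is below 1, so free-riding is indeed the best response regardless of what the others do.

25.84 billion dollars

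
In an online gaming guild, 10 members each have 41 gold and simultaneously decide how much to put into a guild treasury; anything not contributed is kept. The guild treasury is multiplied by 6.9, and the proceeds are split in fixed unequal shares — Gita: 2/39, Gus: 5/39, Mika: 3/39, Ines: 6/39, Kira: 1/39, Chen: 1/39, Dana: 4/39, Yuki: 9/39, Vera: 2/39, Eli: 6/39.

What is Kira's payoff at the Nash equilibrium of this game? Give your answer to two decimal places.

62.76 gold

Each unit j contributes comes back to j as 6.9 × (j's share), so j prefers to contribute only if that share exceeds 1/6.9 = 0.1449; otherwise keeping the unit dominates.
Ines, Yuki and Eli are above the threshold, contributing 41 each; the remaining 7 contribute 0. Total contributed: 123.
Kira keeps 41 and receives 6.9 × 123 × 1/39 = 21.76 from the guild treasury, for a payoff of 62.76.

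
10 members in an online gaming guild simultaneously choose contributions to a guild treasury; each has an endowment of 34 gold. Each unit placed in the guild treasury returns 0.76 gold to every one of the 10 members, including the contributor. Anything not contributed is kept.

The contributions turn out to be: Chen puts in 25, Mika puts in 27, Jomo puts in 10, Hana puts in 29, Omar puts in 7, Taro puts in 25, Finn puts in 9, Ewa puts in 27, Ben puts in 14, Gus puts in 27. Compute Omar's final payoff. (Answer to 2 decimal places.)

Total contributed: 25 + 27 + 10 + 29 + 7 + 25 + 9 + 27 + 14 + 27 = 200.
Each receives 0.76 × 200 = 152.00 from the guild treasury.
Omar keeps 34 − 7 = 27, so Omar's payoff is 27 + 152.00 = 179.00.

179.00 gold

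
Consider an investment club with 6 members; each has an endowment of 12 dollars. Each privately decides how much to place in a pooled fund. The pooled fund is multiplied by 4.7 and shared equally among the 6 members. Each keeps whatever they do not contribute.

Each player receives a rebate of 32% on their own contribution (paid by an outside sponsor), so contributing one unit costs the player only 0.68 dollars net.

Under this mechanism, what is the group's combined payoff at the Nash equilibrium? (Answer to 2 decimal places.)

With the mechanism, a contributed unit returns (4.7/6) / 0.68 = 1.1520 per unit of net cost to the contributor — now above 1 — so contributing fully is weakly dominant for every player.
So the Nash equilibrium is full contribution by all 6; the group earns 6 × (12 × 0.32 + 4.7 × 12) = 361.44.

361.44 dollars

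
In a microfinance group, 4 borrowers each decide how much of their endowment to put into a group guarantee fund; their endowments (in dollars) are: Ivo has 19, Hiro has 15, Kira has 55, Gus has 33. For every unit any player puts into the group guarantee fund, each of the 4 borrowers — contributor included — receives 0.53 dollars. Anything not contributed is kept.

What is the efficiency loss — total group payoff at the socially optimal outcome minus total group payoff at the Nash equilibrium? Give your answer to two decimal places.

The private return per contributed unit is 0.53 < 1 for everyone, so the Nash equilibrium is zero contribution and the group total is Σ E_j = 19 + 15 + 55 + 33 = 122.
Each contributed unit returns 2.120 to the group, so the social optimum is full contribution by everyone: group total = 2.120 × 122 = 258.64.
Efficiency loss = (2.120 − 1) × 122 = 136.64.

136.64 dollars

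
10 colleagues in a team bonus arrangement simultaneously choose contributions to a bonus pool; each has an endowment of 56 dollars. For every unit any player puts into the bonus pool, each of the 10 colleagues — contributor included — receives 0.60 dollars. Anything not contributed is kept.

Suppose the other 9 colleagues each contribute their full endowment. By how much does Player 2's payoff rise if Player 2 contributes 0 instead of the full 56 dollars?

22.40 dollars

Switching from a contribution of 56 to 0 lets Player 2 keep an extra 56 dollars, but lowers the bonus pool by 56, which costs Player 2 their own share of that drop: 0.60 × 56 = 33.60.
Net gain = 56 − 33.60 = 22.40. The private return per contributed unit (0.60) is below 1, so free-riding is indeed the best response regardless of what the others do.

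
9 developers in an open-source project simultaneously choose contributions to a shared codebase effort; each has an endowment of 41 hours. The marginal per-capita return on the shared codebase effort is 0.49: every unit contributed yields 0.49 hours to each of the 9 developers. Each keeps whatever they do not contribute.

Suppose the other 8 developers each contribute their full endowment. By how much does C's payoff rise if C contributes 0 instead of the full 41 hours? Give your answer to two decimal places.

Switching from a contribution of 41 to 0 lets C keep an extra 41 hours, but lowers the shared codebase effort by 41, which costs C their own share of that drop: 0.49 × 41 = 20.09.
Net gain = 41 − 20.09 = 20.91. The private return per contributed unit (0.49) is below 1, so free-riding is indeed the best response regardless of what the others do.

20.91 hours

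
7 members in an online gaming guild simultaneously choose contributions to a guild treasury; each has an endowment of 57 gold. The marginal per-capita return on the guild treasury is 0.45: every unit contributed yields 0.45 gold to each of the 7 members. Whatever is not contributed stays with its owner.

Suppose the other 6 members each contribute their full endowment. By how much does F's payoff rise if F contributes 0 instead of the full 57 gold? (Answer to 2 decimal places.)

31.35 gold

Switching from a contribution of 57 to 0 lets F keep an extra 57 gold, but lowers the guild treasury by 57, which costs F their own share of that drop: 0.45 × 57 = 25.65.
Net gain = 57 − 25.65 = 31.35. The private return per contributed unit (0.45) is below 1, so free-riding is indeed the best response regardless of what the others do.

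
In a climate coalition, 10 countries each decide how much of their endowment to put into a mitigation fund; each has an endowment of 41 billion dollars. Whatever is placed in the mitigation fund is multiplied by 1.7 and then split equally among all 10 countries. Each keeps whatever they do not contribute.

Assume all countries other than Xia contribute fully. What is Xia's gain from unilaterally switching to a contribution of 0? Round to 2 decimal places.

34.03 billion dollars

Switching from a contribution of 41 to 0 lets Xia keep an extra 41 billion dollars, but lowers the mitigation fund by 41, which costs Xia their own share of that drop: 1.7/10 × 41 = 6.97.
Net gain = 41 − 6.97 = 34.03. The private return per contributed unit (0.1700) is below 1, so free-riding is indeed the best response regardless of what the others do.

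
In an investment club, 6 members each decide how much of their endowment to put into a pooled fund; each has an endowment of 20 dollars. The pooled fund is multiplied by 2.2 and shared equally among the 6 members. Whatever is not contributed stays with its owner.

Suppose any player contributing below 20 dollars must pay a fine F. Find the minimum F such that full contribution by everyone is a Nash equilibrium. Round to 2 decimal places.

Given the others contribute fully, the best deviation is to contribute 0 (any partial contribution still incurs the fine and gives up units whose private return 0.3667 is below 1).
Deviating from 20 to 0 saves 20 dollars but forfeits the deviator's share of the drop in the pooled fund: 2.2/6 × 20 = 7.33.
So the deviation gain is 20 − 7.33 = 12.67, and the fine must be at least 12.67 dollars to wipe it out.

12.67 dollars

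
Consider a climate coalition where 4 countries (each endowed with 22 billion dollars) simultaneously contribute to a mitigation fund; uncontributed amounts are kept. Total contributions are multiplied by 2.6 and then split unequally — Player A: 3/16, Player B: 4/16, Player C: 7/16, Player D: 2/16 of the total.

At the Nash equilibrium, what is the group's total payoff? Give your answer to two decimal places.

123.20 billion dollars

Each unit j contributes comes back to j as 2.6 × (j's share), so j prefers to contribute only if that share exceeds 1/2.6 = 0.3846; otherwise keeping the unit dominates.
The only share above 0.3846 is Player C's 7/16, contributing 22; the remaining 3 contribute 0. Total contributed: 22.
The mitigation fund pays out 2.6 × 22 = 57.20 in total (split across the unequal shares, but the aggregate is all that matters for the group sum).
The 3 free-riders keep 22 each, adding 66. Group total = 66 + 57.20 = 123.20.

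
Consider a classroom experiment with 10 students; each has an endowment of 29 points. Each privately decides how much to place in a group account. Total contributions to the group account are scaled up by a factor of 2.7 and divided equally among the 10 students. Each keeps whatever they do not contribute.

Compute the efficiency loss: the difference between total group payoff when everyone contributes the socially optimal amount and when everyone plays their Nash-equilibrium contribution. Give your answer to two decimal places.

493.00 points

Each contributed unit returns 2.7/10 = 0.2700 to its contributor — below 1 — so contributing 0 is dominant for every player. At the Nash equilibrium everyone keeps their 29, and the group total is 10 × 29 = 290.
Each contributed unit returns 2.700 to the group as a whole (0.2700 to each of 10 players), which exceeds 1, so the social optimum is full contribution: group total = 2.700 × 290 = 783.00.
Efficiency loss = 783.00 − 290 = 493.00.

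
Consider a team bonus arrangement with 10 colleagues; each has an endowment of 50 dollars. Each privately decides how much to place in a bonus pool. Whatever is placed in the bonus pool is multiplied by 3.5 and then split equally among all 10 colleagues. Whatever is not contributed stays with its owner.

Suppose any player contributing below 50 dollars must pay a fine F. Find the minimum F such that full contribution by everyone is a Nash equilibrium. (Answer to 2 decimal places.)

Given the others contribute fully, the best deviation is to contribute 0 (any partial contribution still incurs the fine and gives up units whose private return 0.3500 is below 1).
Deviating from 50 to 0 saves 50 dollars but forfeits the deviator's share of the drop in the bonus pool: 3.5/10 × 50 = 17.50.
So the deviation gain is 50 − 17.50 = 32.50, and the fine must be at least 32.50 dollars to wipe it out.

32.50 dollars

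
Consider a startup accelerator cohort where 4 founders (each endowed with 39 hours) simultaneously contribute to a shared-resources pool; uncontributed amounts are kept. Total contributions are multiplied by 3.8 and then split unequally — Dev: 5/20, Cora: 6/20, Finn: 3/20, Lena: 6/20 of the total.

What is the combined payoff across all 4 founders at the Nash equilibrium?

Each unit j contributes comes back to j as 3.8 × (j's share), so j prefers to contribute only if that share exceeds 1/3.8 = 0.2632; otherwise keeping the unit dominates.
Cora and Lena are above the threshold, contributing 39 each; the remaining 2 contribute 0. Total contributed: 78.
The shared-resources pool pays out 3.8 × 78 = 296.40 in total (split across the unequal shares, but the aggregate is all that matters for the group sum).
The 2 free-riders keep 39 each, adding 78. Group total = 78 + 296.40 = 374.40.

374.40 hours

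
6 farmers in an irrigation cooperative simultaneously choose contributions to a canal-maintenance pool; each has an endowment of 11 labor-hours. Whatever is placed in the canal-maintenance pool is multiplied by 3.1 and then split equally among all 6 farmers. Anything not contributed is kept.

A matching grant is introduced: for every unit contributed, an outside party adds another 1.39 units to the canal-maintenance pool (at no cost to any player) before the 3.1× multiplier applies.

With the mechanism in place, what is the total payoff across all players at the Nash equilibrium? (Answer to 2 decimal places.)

With the mechanism, a contributed unit returns 3.1 × 2.39 / 6 = 1.2348 per unit of net cost to the contributor — now above 1 — so contributing fully is weakly dominant for every player.
So the Nash equilibrium is full contribution by all 6; the group earns 3.1 × 2.39 × 66 = 488.99.

488.99 labor-hours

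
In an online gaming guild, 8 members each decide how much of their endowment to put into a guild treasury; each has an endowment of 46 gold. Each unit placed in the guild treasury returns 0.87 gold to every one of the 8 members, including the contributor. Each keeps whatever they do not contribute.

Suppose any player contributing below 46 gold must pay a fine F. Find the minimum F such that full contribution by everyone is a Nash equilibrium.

Given the others contribute fully, the best deviation is to contribute 0 (any partial contribution still incurs the fine and gives up units whose private return 0.87 is below 1).
Deviating from 46 to 0 saves 46 gold but forfeits the deviator's share of the drop in the guild treasury: 0.87 × 46 = 40.02.
So the deviation gain is 46 − 40.02 = 5.98, and the fine must be at least 5.98 gold to wipe it out.

5.98 gold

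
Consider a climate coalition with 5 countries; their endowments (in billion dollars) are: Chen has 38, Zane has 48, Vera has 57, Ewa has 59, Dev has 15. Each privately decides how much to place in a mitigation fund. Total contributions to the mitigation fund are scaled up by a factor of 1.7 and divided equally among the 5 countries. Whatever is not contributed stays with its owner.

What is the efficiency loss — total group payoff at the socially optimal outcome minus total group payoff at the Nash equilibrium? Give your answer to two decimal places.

The private return per contributed unit is 1.7/5 = 0.3400 < 1 for every player regardless of endowment, so the Nash equilibrium is zero contribution and the group total is Σ E_j = 38 + 48 + 57 + 59 + 15 = 217.
Each contributed unit returns 1.700 to the group, so the social optimum is full contribution by everyone: group total = 1.700 × 217 = 368.90.
Efficiency loss = (1.700 − 1) × 217 = 151.90.

151.90 billion dollars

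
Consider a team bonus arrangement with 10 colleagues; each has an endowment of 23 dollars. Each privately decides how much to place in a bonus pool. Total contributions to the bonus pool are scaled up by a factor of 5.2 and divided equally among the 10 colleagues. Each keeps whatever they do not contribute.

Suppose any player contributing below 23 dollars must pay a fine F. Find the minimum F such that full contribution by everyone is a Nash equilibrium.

Given the others contribute fully, the best deviation is to contribute 0 (any partial contribution still incurs the fine and gives up units whose private return 0.5200 is below 1).
Deviating from 23 to 0 saves 23 dollars but forfeits the deviator's share of the drop in the bonus pool: 5.2/10 × 23 = 11.96.
So the deviation gain is 23 − 11.96 = 11.04, and the fine must be at least 11.04 dollars to wipe it out.

11.04 dollars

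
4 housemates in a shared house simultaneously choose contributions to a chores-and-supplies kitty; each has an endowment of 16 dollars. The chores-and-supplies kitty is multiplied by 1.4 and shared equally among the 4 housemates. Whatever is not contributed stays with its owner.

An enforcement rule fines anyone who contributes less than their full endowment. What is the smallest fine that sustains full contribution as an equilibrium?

Given the others contribute fully, the best deviation is to contribute 0 (any partial contribution still incurs the fine and gives up units whose private return 0.3500 is below 1).
Deviating from 16 to 0 saves 16 dollars but forfeits the deviator's share of the drop in the chores-and-supplies kitty: 1.4/4 × 16 = 5.60.
So the deviation gain is 16 − 5.60 = 10.40, and the fine must be at least 10.40 dollars to wipe it out.

10.40 dollars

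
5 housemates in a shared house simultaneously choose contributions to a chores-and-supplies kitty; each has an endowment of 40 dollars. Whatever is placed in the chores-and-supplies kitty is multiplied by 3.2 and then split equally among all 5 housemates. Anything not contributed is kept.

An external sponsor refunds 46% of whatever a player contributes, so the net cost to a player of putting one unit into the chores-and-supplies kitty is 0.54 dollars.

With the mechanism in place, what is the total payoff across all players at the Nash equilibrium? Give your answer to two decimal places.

With the mechanism, a contributed unit returns (3.2/5) / 0.54 = 1.1852 per unit of net cost to the contributor — now above 1 — so contributing fully is weakly dominant for every player.
So the Nash equilibrium is full contribution by all 5; the group earns 5 × (40 × 0.46 + 3.2 × 40) = 732.00.

732.00 dollars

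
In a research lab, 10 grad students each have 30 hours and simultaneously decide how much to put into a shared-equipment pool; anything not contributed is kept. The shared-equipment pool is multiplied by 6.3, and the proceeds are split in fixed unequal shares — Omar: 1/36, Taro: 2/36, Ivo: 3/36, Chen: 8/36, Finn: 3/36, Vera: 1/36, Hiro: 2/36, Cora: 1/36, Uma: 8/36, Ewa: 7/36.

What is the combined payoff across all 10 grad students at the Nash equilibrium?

Each unit j contributes comes back to j as 6.3 × (j's share), so j prefers to contribute only if that share exceeds 1/6.3 = 0.1587; otherwise keeping the unit dominates.
Chen, Uma and Ewa are above the threshold, contributing 30 each; the remaining 7 contribute 0. Total contributed: 90.
The shared-equipment pool pays out 6.3 × 90 = 567.00 in total (split across the unequal shares, but the aggregate is all that matters for the group sum).
The 7 free-riders keep 30 each, adding 210. Group total = 210 + 567.00 = 777.00.

777.00 hours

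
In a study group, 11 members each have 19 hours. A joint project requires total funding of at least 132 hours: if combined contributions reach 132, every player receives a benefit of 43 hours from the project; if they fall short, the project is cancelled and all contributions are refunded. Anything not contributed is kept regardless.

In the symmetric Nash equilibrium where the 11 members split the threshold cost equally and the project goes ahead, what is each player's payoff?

Equal share of the threshold: 132/11 = 12.
At this profile no one gains by cutting their contribution: any cut drops the total below 132, the project is cancelled, contributions are refunded, and the deviator ends with 19, which is less than 19 − 12 + 43 = 50. Contributing more than 12 just wastes the excess. So contributing exactly 12 is a best response.
Each player's payoff: 19 − 12 + 43 = 50.

50 hours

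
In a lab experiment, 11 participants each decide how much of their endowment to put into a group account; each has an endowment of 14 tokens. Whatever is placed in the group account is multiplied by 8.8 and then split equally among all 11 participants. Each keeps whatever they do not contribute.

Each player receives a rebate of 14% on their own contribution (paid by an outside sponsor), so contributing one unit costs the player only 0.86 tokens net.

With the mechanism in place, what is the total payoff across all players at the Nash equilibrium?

The effective private return is (8.8/11) / 0.86 = 0.9302, which is still under 1, so the mechanism doesn't change anyone's dominant strategy: zero contribution.
At the Nash equilibrium no one contributes; group total payoff = 11 × 14 = 154.

154.00 tokens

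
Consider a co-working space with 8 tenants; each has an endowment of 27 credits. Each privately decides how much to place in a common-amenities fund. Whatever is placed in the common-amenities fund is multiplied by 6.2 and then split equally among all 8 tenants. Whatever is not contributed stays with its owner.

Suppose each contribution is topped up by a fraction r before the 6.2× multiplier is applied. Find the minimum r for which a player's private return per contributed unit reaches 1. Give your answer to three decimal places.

0.290

With matching at rate r, one contributed unit becomes (1 + r) in the common-amenities fund and returns 6.2 × (1 + r) / 8 to the contributor.
Setting this equal to 1: 1 + r = 8/6.2 = 1.2903.
So the minimum matching rate is r = 1.2903 − 1 = 0.290.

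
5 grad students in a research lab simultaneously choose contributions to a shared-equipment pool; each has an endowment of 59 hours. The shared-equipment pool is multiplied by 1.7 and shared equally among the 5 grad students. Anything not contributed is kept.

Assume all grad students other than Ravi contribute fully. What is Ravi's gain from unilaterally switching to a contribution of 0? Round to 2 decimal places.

Switching from a contribution of 59 to 0 lets Ravi keep an extra 59 hours, but lowers the shared-equipment pool by 59, which costs Ravi their own share of that drop: 1.7/5 × 59 = 20.06.
Net gain = 59 − 20.06 = 38.94. The private return per contributed unit (0.3400) is below 1, so free-riding is indeed the best response regardless of what the others do.

38.94 hours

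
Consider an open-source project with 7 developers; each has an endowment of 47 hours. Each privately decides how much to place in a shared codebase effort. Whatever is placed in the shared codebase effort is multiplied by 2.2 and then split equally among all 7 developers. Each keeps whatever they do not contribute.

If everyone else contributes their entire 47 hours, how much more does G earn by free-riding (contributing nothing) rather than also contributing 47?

Switching from a contribution of 47 to 0 lets G keep an extra 47 hours, but lowers the shared codebase effort by 47, which costs G their own share of that drop: 2.2/7 × 47 = 14.77.
Net gain = 47 − 14.77 = 32.23. The private return per contributed unit (0.3143) is below 1, so free-riding is indeed the best response regardless of what the others do.

32.23 hours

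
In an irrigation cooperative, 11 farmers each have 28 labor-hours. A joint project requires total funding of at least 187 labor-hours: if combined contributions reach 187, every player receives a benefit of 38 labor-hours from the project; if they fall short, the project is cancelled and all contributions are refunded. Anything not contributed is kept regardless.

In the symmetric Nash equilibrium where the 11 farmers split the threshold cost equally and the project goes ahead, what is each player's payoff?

Equal share of the threshold: 187/11 = 17.
At this profile no one gains by cutting their contribution: any cut drops the total below 187, the project is cancelled, contributions are refunded, and the deviator ends with 28, which is less than 28 − 17 + 38 = 49. Contributing more than 17 just wastes the excess. So contributing exactly 17 is a best response.
Each player's payoff: 28 − 17 + 38 = 49.

49 labor-hours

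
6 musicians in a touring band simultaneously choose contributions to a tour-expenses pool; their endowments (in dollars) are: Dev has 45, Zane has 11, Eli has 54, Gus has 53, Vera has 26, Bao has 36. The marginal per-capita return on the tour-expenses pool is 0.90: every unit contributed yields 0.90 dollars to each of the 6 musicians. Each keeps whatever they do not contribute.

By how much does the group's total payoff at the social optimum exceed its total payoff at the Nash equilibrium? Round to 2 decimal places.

990.00 dollars

The private return per contributed unit is 0.90 < 1 for everyone, so the Nash equilibrium is zero contribution and the group total is Σ E_j = 45 + 11 + 54 + 53 + 26 + 36 = 225.
Each contributed unit returns 5.400 to the group, so the social optimum is full contribution by everyone: group total = 5.400 × 225 = 1215.00.
Efficiency loss = (5.400 − 1) × 225 = 990.00.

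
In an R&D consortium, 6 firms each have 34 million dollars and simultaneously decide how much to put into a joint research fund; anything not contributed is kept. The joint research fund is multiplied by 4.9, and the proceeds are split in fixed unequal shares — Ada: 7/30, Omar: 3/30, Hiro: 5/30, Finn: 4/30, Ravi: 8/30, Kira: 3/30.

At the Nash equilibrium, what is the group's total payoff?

Each unit j contributes comes back to j as 4.9 × (j's share), so j prefers to contribute only if that share exceeds 1/4.9 = 0.2041; otherwise keeping the unit dominates.
The shares above 0.2041 belong to Ada and Ravi, contributing 34 each; the remaining 4 contribute 0. Total contributed: 68.
The joint research fund pays out 4.9 × 68 = 333.20 in total (split across the unequal shares, but the aggregate is all that matters for the group sum).
The 4 free-riders keep 34 each, adding 136. Group total = 136 + 333.20 = 469.20.

469.20 million dollars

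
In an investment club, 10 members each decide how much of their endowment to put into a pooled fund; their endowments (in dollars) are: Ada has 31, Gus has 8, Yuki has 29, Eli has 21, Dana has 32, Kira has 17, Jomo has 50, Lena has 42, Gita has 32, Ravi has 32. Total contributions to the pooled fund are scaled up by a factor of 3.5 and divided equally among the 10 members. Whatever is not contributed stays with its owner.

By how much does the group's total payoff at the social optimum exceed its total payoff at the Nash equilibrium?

The private return per contributed unit is 3.5/10 = 0.3500 < 1 for every player regardless of endowment, so the Nash equilibrium is zero contribution and the group total is Σ E_j = 31 + 8 + 29 + 21 + 32 + 17 + 50 + 42 + 32 + 32 = 294.
Each contributed unit returns 3.500 to the group, so the social optimum is full contribution by everyone: group total = 3.500 × 294 = 1029.00.
Efficiency loss = (3.500 − 1) × 294 = 735.00.

735.00 dollars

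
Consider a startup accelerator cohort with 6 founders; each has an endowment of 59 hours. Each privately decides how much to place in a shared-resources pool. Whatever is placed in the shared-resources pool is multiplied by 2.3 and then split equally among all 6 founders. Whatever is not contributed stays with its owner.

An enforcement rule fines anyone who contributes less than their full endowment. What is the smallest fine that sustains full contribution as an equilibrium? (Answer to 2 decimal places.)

36.38 hours

Given the others contribute fully, the best deviation is to contribute 0 (any partial contribution still incurs the fine and gives up units whose private return 0.3833 is below 1).
Deviating from 59 to 0 saves 59 hours but forfeits the deviator's share of the drop in the shared-resources pool: 2.3/6 × 59 = 22.62.
So the deviation gain is 59 − 22.62 = 36.38, and the fine must be at least 36.38 hours to wipe it out.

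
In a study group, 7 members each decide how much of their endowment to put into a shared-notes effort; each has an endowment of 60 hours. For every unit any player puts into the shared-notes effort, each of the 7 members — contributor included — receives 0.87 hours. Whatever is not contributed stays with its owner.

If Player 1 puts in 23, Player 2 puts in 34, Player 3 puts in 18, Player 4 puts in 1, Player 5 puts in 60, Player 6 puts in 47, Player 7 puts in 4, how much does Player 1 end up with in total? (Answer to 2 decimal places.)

199.69 hours

Total contributed: 23 + 34 + 18 + 1 + 60 + 47 + 4 = 187.
Each receives 0.87 × 187 = 162.69 from the shared-notes effort.
Player 1 keeps 60 − 23 = 37, so Player 1's payoff is 37 + 162.69 = 199.69.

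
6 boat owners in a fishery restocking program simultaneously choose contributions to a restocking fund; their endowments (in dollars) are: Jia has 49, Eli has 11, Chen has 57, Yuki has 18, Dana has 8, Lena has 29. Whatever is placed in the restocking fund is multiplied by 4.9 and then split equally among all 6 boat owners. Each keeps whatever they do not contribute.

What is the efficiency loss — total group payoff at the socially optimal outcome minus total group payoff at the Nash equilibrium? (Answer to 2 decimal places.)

670.80 dollars

The private return per contributed unit is 4.9/6 = 0.8167 < 1 for every player regardless of endowment, so the Nash equilibrium is zero contribution and the group total is Σ E_j = 49 + 11 + 57 + 18 + 8 + 29 = 172.
Each contributed unit returns 4.900 to the group, so the social optimum is full contribution by everyone: group total = 4.900 × 172 = 842.80.
Efficiency loss = (4.900 − 1) × 172 = 670.80.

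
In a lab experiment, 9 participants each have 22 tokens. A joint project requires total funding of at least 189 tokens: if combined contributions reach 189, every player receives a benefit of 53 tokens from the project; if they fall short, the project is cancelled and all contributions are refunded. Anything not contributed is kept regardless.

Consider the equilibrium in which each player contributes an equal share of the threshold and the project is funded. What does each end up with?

Equal share of the threshold: 189/9 = 21.
At this profile no one gains by cutting their contribution: any cut drops the total below 189, the project is cancelled, contributions are refunded, and the deviator ends with 22, which is less than 22 − 21 + 53 = 54. Contributing more than 21 just wastes the excess. So contributing exactly 21 is a best response.
Each player's payoff: 22 − 21 + 53 = 54.

54 tokens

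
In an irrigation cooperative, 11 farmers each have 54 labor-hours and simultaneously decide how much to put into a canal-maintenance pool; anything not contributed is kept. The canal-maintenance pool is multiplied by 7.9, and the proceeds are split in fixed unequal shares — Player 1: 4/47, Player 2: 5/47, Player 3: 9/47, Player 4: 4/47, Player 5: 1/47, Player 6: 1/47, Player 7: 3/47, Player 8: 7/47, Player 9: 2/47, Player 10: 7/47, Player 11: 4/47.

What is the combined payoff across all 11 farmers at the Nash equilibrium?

1711.80 labor-hours

Each unit j contributes comes back to j as 7.9 × (j's share), so j prefers to contribute only if that share exceeds 1/7.9 = 0.1266; otherwise keeping the unit dominates.
The shares above 0.1266 belong to Player 3, Player 8 and Player 10, contributing 54 each; the remaining 8 contribute 0. Total contributed: 162.
The canal-maintenance pool pays out 7.9 × 162 = 1279.80 in total (split across the unequal shares, but the aggregate is all that matters for the group sum).
The 8 free-riders keep 54 each, adding 432. Group total = 432 + 1279.80 = 1711.80.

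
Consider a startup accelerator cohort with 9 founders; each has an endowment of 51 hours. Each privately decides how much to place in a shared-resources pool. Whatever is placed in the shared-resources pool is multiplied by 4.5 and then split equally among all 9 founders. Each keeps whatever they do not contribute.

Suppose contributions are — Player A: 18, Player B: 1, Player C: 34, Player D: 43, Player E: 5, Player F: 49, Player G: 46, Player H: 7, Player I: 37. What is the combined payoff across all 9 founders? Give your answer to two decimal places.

1299.00 hours

Total contributed: 18 + 1 + 34 + 43 + 5 + 49 + 46 + 7 + 37 = 240; total kept: 9 × 51 − 240 = 219.
The shared-resources pool pays out 4.5 × 240 = 1080.00 in aggregate.
Group total = 219 + 1080.00 = 1299.00.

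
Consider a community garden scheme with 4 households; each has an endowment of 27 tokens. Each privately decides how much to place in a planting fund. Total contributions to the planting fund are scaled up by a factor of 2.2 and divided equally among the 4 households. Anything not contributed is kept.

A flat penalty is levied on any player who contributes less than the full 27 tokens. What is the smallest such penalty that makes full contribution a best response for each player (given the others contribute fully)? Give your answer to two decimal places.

Given the others contribute fully, the best deviation is to contribute 0 (any partial contribution still incurs the fine and gives up units whose private return 0.5500 is below 1).
Deviating from 27 to 0 saves 27 tokens but forfeits the deviator's share of the drop in the planting fund: 2.2/4 × 27 = 14.85.
So the deviation gain is 27 − 14.85 = 12.15, and the fine must be at least 12.15 tokens to wipe it out.

12.15 tokens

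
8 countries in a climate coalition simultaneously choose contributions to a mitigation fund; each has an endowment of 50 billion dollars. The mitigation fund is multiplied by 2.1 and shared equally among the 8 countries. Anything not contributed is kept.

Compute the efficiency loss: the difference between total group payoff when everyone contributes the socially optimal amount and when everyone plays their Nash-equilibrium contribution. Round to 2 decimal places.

Each contributed unit returns 2.1/8 = 0.2625 to its contributor — below 1 — so contributing 0 is dominant for every player. At the Nash equilibrium everyone keeps their 50, and the group total is 8 × 50 = 400.
Each contributed unit returns 2.100 to the group as a whole (0.2625 to each of 8 players), which exceeds 1, so the social optimum is full contribution: group total = 2.100 × 400 = 840.00.
Efficiency loss = 840.00 − 400 = 440.00.

440.00 billion dollars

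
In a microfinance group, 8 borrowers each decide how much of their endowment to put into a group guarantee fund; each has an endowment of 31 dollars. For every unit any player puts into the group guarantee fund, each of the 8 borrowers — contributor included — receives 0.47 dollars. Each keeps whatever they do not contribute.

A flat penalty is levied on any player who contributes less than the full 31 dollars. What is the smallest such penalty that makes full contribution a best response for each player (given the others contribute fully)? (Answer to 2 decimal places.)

16.43 dollars

Given the others contribute fully, the best deviation is to contribute 0 (any partial contribution still incurs the fine and gives up units whose private return 0.47 is below 1).
Deviating from 31 to 0 saves 31 dollars but forfeits the deviator's share of the drop in the group guarantee fund: 0.47 × 31 = 14.57.
So the deviation gain is 31 − 14.57 = 16.43, and the fine must be at least 16.43 dollars to wipe it out.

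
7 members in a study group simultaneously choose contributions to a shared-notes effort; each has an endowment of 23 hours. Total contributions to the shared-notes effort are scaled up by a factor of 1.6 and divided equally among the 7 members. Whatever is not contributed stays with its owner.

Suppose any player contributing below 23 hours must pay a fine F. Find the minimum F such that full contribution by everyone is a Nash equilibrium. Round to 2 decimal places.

17.74 hours

Given the others contribute fully, the best deviation is to contribute 0 (any partial contribution still incurs the fine and gives up units whose private return 0.2286 is below 1).
Deviating from 23 to 0 saves 23 hours but forfeits the deviator's share of the drop in the shared-notes effort: 1.6/7 × 23 = 5.26.
So the deviation gain is 23 − 5.26 = 17.74, and the fine must be at least 17.74 hours to wipe it out.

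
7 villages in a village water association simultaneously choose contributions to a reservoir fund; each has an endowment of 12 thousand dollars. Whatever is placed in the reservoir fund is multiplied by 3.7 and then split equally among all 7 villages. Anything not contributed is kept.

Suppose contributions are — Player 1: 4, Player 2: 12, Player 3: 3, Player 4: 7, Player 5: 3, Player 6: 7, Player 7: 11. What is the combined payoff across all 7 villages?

Total contributed: 4 + 12 + 3 + 7 + 3 + 7 + 11 = 47; total kept: 7 × 12 − 47 = 37.
The reservoir fund pays out 3.7 × 47 = 173.90 in aggregate.
Group total = 37 + 173.90 = 210.90.

210.90 thousand dollars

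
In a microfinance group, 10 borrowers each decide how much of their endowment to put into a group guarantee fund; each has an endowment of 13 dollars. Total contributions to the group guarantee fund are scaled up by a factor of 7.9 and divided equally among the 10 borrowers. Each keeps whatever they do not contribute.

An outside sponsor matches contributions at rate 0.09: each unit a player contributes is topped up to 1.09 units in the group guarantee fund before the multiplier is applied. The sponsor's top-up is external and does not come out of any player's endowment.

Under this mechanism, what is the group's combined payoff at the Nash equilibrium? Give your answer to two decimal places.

130.00 dollars

With the mechanism, a contributed unit returns 7.9 × 1.09 / 10 = 0.8611 per unit of net cost — still below 1 — so contributing 0 remains dominant for every player.
Everyone keeps their endowment and the group total is 10 × 13 = 130.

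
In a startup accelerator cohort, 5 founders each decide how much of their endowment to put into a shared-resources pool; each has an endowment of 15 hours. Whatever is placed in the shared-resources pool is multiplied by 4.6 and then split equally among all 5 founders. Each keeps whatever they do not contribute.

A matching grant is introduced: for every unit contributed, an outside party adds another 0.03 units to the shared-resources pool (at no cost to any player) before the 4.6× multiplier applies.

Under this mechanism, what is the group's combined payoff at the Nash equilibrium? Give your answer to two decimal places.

75.00 hours

Even with the mechanism, each unit contributed returns only 4.6 × 1.03 / 5 = 0.9476 per unit of net cost, so contributing nothing is still dominant.
At the Nash equilibrium no one contributes; group total payoff = 5 × 15 = 75.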